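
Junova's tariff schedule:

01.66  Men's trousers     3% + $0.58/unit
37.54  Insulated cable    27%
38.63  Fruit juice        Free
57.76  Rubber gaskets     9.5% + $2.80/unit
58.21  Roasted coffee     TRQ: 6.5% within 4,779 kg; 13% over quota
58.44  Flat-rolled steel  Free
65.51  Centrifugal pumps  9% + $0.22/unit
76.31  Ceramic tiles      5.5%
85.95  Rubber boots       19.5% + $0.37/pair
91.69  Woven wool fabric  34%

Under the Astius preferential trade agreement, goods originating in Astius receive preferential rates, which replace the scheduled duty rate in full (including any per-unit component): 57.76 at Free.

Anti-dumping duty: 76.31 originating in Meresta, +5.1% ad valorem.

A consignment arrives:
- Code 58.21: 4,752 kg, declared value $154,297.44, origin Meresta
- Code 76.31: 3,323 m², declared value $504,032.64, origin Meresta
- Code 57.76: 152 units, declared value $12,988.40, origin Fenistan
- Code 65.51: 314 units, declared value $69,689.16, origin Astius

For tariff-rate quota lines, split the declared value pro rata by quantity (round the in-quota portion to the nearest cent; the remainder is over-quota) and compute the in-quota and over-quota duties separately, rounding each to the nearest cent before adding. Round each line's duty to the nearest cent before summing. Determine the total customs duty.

Line 1 (58.21, Meresta, 4,752 kg, $154,297.44):
Code 58.21 is under a tariff-rate quota (threshold 4,779 kg). Quantity 4,752 kg is within the quota, so the in-quota rate 6.5% applies to the full value.
Duty = $154,297.44 × 6.5% = $10,029.33.
Line 2 (76.31, Meresta, 3,323 m², $504,032.64):
Base rate for 76.31 is 5.5%.
Additional duty on 76.31 from Meresta: +5.1%. Applied ad valorem rate: 5.5% + 5.1% = 10.6%.
Duty = $504,032.64 × 10.6% = $53,427.46.
Line 3 (57.76, Fenistan, 152 units, $12,988.40):
Base rate for 57.76 is 9.5% + $2.80/unit.
57.76 has an FTA preferential rate, but origin Fenistan is not Astius; base rate stands.
Duty = $12,988.40 × 9.5% + 152 × $2.80 = $1,659.50.
Line 4 (65.51, Astius, 314 units, $69,689.16):
Base rate for 65.51 is 9% + $0.22/unit.
Origin Astius is the FTA partner but 65.51 is not on the preference list; base rate stands.
Duty = $69,689.16 × 9% + 314 × $0.22 = $6,341.10.
Total = $10,029.33 + $53,427.46 + $1,659.50 + $6,341.10 = $71,457.39.

$71,457.39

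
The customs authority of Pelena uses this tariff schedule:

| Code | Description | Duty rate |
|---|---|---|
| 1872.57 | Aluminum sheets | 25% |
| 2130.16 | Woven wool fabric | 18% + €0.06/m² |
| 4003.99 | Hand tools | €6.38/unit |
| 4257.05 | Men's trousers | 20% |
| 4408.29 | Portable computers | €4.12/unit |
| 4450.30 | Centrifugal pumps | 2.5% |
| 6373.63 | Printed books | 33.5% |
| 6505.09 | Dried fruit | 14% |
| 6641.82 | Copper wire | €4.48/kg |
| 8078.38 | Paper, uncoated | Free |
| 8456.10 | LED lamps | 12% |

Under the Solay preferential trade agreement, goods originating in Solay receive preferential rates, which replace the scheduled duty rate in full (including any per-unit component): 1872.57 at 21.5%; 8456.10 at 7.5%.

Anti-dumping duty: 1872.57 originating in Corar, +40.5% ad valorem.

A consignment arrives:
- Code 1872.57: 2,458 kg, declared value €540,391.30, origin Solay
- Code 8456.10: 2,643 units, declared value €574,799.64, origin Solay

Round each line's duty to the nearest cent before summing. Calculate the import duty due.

€159,294.10

Line 1 (1872.57, Solay, 2,458 kg, €540,391.30):
Base rate for 1872.57 is 25%.
Origin Solay qualifies under the Pelena–Solay agreement and 1872.57 is covered: preferential rate 21.5% applies instead.
The additional-duty order on 1872.57 targets Corar, not Solay; it does not apply.
Duty = €540,391.30 × 21.5% = €116,184.13.
Line 2 (8456.10, Solay, 2,643 units, €574,799.64):
Base rate for 8456.10 is 12%.
Origin Solay qualifies under the Pelena–Solay agreement and 8456.10 is covered: preferential rate 7.5% applies instead.
Duty = €574,799.64 × 7.5% = €43,109.97.
Total = €116,184.13 + €43,109.97 = €159,294.10.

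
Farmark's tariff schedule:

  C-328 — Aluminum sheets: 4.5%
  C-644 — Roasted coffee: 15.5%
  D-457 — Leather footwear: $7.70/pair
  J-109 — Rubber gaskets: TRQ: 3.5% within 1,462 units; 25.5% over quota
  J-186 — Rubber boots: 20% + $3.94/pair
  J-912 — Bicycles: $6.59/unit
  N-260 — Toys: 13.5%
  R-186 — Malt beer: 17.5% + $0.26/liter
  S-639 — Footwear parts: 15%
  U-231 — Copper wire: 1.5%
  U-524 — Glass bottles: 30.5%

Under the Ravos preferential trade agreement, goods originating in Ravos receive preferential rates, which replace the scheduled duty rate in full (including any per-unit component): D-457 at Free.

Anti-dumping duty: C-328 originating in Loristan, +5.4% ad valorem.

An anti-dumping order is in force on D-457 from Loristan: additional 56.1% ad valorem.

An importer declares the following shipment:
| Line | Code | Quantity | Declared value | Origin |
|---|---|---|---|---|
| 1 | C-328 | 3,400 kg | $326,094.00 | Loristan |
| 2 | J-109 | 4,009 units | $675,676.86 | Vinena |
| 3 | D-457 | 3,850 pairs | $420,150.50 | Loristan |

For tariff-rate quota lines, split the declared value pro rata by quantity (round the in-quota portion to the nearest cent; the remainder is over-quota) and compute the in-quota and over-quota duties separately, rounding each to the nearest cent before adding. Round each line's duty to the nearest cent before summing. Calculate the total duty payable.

Line 1 (C-328, Loristan, 3,400 kg, $326,094.00):
Base rate for C-328 is 4.5%.
Additional duty on C-328 from Loristan: +5.4%. Applied ad valorem rate: 4.5% + 5.4% = 9.9%.
Duty = $326,094.00 × 9.9% = $32,283.31.
Line 2 (J-109, Vinena, 4,009 units, $675,676.86):
Code J-109 is under a tariff-rate quota (threshold 1,462 units). In-quota: 1,462 units at 3.5%; over-quota: 2,547 units at 25.5%.
Pro-rata value split: in-quota = $675,676.86 × 1,462/4,009 = $246,405.48; over-quota = $675,676.86 − $246,405.48 = $429,271.38.
In-quota duty = $246,405.48 × 3.5% = $8,624.19. Over-quota duty = $429,271.38 × 25.5% = $109,464.20.
Line duty = $8,624.19 + $109,464.20 = $118,088.39.
Line 3 (D-457, Loristan, 3,850 pairs, $420,150.50):
Base rate for D-457 is $7.70/pair.
D-457 has an FTA preferential rate, but origin Loristan is not Ravos; base rate stands.
Additional duty on D-457 from Loristan: +56.1% ad valorem. Applied ad valorem rate = 56.1%.
Duty = $420,150.50 × 56.1% + 3,850 × $7.70 = $265,349.43.
Total = $32,283.31 + $118,088.39 + $265,349.43 = $415,721.13.

$415,721.13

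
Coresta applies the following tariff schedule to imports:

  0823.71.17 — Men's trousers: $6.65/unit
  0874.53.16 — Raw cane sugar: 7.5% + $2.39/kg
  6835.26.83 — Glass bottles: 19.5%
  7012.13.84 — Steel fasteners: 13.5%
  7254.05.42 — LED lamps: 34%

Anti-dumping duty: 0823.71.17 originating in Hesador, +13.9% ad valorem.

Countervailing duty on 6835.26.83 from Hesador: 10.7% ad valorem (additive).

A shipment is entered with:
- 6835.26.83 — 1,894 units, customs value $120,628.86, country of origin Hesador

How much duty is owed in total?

Line 1 (6835.26.83, Hesador, 1,894 units, $120,628.86):
Base rate for 6835.26.83 is 19.5%.
Additional duty on 6835.26.83 from Hesador: +10.7%. Applied ad valorem rate: 19.5% + 10.7% = 30.2%.
Duty = $120,628.86 × 30.2% = $36,429.92.

$36,429.92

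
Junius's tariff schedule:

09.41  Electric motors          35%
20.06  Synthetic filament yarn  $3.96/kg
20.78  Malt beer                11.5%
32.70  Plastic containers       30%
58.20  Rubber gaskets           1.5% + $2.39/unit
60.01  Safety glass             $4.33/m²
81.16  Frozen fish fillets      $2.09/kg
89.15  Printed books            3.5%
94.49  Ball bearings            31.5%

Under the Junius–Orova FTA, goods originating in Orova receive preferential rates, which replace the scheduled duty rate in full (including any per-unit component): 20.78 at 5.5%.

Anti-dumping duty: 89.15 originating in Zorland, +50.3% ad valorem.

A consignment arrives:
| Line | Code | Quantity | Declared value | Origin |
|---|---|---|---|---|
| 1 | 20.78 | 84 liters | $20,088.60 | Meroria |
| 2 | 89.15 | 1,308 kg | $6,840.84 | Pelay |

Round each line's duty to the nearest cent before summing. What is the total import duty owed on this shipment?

$2,549.62

Line 1 (20.78, Meroria, 84 liters, $20,088.60):
Base rate for 20.78 is 11.5%.
20.78 has an FTA preferential rate, but origin Meroria is not Orova; base rate stands.
Duty = $20,088.60 × 11.5% = $2,310.19.
Line 2 (89.15, Pelay, 1,308 kg, $6,840.84):
Base rate for 89.15 is 3.5%.
The additional-duty order on 89.15 targets Zorland, not Pelay; it does not apply.
Duty = $6,840.84 × 3.5% = $239.43.
Total = $2,310.19 + $239.43 = $2,549.62.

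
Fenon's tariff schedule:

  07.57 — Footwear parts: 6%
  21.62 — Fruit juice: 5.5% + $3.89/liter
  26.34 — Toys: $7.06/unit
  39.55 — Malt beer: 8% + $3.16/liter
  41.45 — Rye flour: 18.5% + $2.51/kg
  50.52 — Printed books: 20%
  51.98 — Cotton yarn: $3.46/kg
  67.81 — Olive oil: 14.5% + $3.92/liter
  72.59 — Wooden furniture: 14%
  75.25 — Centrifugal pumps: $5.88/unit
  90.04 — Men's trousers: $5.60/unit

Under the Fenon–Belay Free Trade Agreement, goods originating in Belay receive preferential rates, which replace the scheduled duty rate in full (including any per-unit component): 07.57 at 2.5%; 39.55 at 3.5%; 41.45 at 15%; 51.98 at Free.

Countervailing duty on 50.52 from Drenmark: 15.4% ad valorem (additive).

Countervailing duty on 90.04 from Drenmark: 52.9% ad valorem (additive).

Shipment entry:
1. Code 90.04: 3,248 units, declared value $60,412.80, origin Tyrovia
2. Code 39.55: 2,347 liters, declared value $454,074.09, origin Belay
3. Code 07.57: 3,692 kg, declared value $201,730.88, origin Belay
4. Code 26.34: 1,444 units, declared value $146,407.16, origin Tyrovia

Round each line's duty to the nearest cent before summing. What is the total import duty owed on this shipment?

$49,319.30

Line 1 (90.04, Tyrovia, 3,248 units, $60,412.80):
Base rate for 90.04 is $5.60/unit.
The additional-duty order on 90.04 targets Drenmark, not Tyrovia; it does not apply.
Duty = 3,248 × $5.60 = $18,188.80.
Line 2 (39.55, Belay, 2,347 liters, $454,074.09):
Base rate for 39.55 is 8% + $3.16/liter.
Origin Belay qualifies under the Fenon–Belay agreement and 39.55 is covered: preferential rate 3.5% applies instead.
Duty = $454,074.09 × 3.5% = $15,892.59.
Line 3 (07.57, Belay, 3,692 kg, $201,730.88):
Base rate for 07.57 is 6%.
Origin Belay qualifies under the Fenon–Belay agreement and 07.57 is covered: preferential rate 2.5% applies instead.
Duty = $201,730.88 × 2.5% = $5,043.27.
Line 4 (26.34, Tyrovia, 1,444 units, $146,407.16):
Base rate for 26.34 is $7.06/unit.
Duty = 1,444 × $7.06 = $10,194.64.
Total = $18,188.80 + $15,892.59 + $5,043.27 + $10,194.64 = $49,319.30.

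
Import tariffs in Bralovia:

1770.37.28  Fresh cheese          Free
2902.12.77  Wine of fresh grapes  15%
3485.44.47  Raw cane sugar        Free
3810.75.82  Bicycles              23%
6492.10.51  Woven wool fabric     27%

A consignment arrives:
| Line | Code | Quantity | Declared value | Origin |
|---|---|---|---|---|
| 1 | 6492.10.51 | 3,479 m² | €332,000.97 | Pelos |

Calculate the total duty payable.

Line 1 (6492.10.51, Pelos, 3,479 m², €332,000.97):
Base rate for 6492.10.51 is 27%.
Duty = €332,000.97 × 27% = €89,640.26.

€89,640.26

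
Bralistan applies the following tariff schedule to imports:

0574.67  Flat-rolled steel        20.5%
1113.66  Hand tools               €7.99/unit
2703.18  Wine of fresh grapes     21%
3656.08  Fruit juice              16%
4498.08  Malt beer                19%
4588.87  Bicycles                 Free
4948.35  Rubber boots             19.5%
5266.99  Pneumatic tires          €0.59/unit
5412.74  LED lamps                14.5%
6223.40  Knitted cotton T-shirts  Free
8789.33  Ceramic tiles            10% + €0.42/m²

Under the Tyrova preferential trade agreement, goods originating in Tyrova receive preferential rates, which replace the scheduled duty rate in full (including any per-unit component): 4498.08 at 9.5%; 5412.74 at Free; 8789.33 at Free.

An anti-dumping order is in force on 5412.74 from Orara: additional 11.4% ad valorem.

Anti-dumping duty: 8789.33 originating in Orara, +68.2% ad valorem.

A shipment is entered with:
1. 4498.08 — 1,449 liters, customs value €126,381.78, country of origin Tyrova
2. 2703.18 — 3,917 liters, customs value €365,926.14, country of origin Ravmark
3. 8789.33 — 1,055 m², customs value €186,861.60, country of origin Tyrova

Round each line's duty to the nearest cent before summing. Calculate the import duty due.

€88,850.76

Line 1 (4498.08, Tyrova, 1,449 liters, €126,381.78):
Base rate for 4498.08 is 19%.
Origin Tyrova qualifies under the Bralistan–Tyrova agreement and 4498.08 is covered: preferential rate 9.5% applies instead.
Duty = €126,381.78 × 9.5% = €12,006.27.
Line 2 (2703.18, Ravmark, 3,917 liters, €365,926.14):
Base rate for 2703.18 is 21%.
Duty = €365,926.14 × 21% = €76,844.49.
Line 3 (8789.33, Tyrova, 1,055 m², €186,861.60):
Base rate for 8789.33 is 10% + €0.42/m².
Origin Tyrova qualifies under the Bralistan–Tyrova agreement and 8789.33 is covered: preferential rate Free applies instead.
The additional-duty order on 8789.33 targets Orara, not Tyrova; it does not apply.
Duty = €186,861.60 × 0% = €0.00.
Total = €12,006.27 + €76,844.49 + €0.00 = €88,850.76.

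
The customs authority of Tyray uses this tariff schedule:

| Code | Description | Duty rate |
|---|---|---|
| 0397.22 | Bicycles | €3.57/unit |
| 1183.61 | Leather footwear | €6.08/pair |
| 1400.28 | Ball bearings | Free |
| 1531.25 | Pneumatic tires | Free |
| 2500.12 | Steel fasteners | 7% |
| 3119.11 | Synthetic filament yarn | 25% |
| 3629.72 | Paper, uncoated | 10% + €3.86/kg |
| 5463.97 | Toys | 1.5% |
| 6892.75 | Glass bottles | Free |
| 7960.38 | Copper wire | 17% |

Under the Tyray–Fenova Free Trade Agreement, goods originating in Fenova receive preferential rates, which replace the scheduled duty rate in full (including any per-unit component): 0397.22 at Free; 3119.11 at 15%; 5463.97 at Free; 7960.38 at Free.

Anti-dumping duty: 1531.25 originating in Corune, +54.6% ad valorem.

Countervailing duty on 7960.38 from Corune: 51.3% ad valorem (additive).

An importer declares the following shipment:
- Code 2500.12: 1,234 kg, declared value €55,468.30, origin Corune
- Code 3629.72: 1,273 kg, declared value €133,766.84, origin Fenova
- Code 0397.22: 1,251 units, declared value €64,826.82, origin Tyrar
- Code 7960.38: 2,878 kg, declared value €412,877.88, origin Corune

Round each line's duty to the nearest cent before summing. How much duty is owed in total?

€308,634.90

Line 1 (2500.12, Corune, 1,234 kg, €55,468.30):
Base rate for 2500.12 is 7%.
Duty = €55,468.30 × 7% = €3,882.78.
Line 2 (3629.72, Fenova, 1,273 kg, €133,766.84):
Base rate for 3629.72 is 10% + €3.86/kg.
Origin Fenova is the FTA partner but 3629.72 is not on the preference list; base rate stands.
Duty = €133,766.84 × 10% + 1,273 × €3.86 = €18,290.46.
Line 3 (0397.22, Tyrar, 1,251 units, €64,826.82):
Base rate for 0397.22 is €3.57/unit.
0397.22 has an FTA preferential rate, but origin Tyrar is not Fenova; base rate stands.
Duty = 1,251 × €3.57 = €4,466.07.
Line 4 (7960.38, Corune, 2,878 kg, €412,877.88):
Base rate for 7960.38 is 17%.
7960.38 has an FTA preferential rate, but origin Corune is not Fenova; base rate stands.
Additional duty on 7960.38 from Corune: +51.3%. Applied ad valorem rate: 17% + 51.3% = 68.3%.
Duty = €412,877.88 × 68.3% = €281,995.59.
Total = €3,882.78 + €18,290.46 + €4,466.07 + €281,995.59 = €308,634.90.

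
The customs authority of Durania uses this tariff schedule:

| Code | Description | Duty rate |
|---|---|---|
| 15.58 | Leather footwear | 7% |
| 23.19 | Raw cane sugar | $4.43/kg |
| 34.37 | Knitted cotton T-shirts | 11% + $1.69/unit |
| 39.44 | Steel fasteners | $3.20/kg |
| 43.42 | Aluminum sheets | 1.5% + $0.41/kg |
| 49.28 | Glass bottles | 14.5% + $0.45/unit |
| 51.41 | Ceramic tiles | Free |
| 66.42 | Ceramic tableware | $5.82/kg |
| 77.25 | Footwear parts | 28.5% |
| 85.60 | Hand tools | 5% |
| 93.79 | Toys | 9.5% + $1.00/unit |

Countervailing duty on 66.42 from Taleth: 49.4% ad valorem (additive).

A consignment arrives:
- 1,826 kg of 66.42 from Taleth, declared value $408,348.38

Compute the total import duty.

Line 1 (66.42, Taleth, 1,826 kg, $408,348.38):
Base rate for 66.42 is $5.82/kg.
Additional duty on 66.42 from Taleth: +49.4% ad valorem. Applied ad valorem rate = 49.4%.
Duty = $408,348.38 × 49.4% + 1,826 × $5.82 = $212,351.42.

$212,351.42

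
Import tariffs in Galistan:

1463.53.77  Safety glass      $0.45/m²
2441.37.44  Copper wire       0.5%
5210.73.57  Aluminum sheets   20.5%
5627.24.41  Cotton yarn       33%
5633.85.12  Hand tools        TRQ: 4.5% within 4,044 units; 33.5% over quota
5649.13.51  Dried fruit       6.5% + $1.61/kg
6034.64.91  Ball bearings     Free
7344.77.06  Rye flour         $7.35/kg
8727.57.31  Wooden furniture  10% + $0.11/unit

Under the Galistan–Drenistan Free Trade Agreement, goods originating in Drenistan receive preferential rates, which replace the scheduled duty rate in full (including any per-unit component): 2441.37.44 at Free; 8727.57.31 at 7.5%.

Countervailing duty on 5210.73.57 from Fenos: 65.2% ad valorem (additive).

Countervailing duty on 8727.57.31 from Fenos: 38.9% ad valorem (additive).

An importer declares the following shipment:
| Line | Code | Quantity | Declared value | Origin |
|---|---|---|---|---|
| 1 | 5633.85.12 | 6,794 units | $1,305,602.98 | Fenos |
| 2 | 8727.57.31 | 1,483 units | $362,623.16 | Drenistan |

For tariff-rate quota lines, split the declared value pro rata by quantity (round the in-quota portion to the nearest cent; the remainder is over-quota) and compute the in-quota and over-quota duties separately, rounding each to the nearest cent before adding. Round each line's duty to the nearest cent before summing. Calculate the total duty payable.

$239,204.45

Line 1 (5633.85.12, Fenos, 6,794 units, $1,305,602.98):
Code 5633.85.12 is under a tariff-rate quota (threshold 4,044 units). In-quota: 4,044 units at 4.5%; over-quota: 2,750 units at 33.5%.
Pro-rata value split: in-quota = $1,305,602.98 × 4,044/6,794 = $777,135.48; over-quota = $1,305,602.98 − $777,135.48 = $528,467.50.
In-quota duty = $777,135.48 × 4.5% = $34,971.10. Over-quota duty = $528,467.50 × 33.5% = $177,036.61.
Line duty = $34,971.10 + $177,036.61 = $212,007.71.
Line 2 (8727.57.31, Drenistan, 1,483 units, $362,623.16):
Base rate for 8727.57.31 is 10% + $0.11/unit.
Origin Drenistan qualifies under the Galistan–Drenistan agreement and 8727.57.31 is covered: preferential rate 7.5% applies instead.
The additional-duty order on 8727.57.31 targets Fenos, not Drenistan; it does not apply.
Duty = $362,623.16 × 7.5% = $27,196.74.
Total = $212,007.71 + $27,196.74 = $239,204.45.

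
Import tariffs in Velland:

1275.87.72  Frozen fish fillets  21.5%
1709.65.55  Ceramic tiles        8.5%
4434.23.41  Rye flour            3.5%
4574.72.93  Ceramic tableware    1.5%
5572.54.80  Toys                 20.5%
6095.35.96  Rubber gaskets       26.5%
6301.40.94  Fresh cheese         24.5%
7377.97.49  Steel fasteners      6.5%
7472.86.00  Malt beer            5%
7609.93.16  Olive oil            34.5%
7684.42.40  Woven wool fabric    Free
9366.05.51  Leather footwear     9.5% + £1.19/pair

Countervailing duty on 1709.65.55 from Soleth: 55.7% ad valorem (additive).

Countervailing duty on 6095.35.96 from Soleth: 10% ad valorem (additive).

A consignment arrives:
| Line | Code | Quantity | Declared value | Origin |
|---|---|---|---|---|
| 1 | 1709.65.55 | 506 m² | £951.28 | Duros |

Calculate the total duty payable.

Line 1 (1709.65.55, Duros, 506 m², £951.28):
Base rate for 1709.65.55 is 8.5%.
The additional-duty order on 1709.65.55 targets Soleth, not Duros; it does not apply.
Duty = £951.28 × 8.5% = £80.86.

£80.86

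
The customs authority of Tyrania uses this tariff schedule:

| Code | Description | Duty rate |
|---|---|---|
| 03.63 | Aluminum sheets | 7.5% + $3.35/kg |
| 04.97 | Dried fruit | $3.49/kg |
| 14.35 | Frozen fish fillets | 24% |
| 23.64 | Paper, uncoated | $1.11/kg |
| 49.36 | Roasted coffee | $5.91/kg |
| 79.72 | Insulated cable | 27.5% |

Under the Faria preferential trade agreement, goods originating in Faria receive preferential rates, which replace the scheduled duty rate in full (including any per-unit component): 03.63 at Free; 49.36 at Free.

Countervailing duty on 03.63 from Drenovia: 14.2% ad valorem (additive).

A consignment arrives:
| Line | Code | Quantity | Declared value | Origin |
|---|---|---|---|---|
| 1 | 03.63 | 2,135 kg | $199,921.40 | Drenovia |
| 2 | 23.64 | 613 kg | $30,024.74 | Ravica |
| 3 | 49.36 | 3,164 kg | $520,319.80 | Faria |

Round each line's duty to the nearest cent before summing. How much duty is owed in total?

$51,215.62

Line 1 (03.63, Drenovia, 2,135 kg, $199,921.40):
Base rate for 03.63 is 7.5% + $3.35/kg.
03.63 has an FTA preferential rate, but origin Drenovia is not Faria; base rate stands.
Additional duty on 03.63 from Drenovia: +14.2%. Applied ad valorem rate: 7.5% + 14.2% = 21.7%.
Duty = $199,921.40 × 21.7% + 2,135 × $3.35 = $50,535.19.
Line 2 (23.64, Ravica, 613 kg, $30,024.74):
Base rate for 23.64 is $1.11/kg.
Duty = 613 × $1.11 = $680.43.
Line 3 (49.36, Faria, 3,164 kg, $520,319.80):
Base rate for 49.36 is $5.91/kg.
Origin Faria qualifies under the Tyrania–Faria agreement and 49.36 is covered: preferential rate Free applies instead.
Duty = $520,319.80 × 0% = $0.00.
Total = $50,535.19 + $680.43 + $0.00 = $51,215.62.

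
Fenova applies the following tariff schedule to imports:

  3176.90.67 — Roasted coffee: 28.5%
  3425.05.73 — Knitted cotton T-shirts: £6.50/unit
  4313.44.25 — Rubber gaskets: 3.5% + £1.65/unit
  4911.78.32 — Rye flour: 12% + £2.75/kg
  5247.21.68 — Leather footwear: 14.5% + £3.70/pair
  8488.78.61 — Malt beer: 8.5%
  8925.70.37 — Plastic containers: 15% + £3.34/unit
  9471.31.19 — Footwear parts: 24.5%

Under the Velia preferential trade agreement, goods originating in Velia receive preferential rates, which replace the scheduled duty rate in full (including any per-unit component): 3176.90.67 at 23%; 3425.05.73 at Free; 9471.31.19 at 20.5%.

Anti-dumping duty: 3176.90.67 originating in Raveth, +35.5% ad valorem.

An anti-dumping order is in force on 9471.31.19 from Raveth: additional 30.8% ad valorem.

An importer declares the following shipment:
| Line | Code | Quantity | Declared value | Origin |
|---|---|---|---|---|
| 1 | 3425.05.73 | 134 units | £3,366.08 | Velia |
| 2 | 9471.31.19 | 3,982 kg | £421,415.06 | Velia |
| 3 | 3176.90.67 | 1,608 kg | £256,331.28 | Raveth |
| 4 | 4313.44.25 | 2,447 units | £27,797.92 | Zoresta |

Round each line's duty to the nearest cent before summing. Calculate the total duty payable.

Line 1 (3425.05.73, Velia, 134 units, £3,366.08):
Base rate for 3425.05.73 is £6.50/unit.
Origin Velia qualifies under the Fenova–Velia agreement and 3425.05.73 is covered: preferential rate Free applies instead.
Duty = £3,366.08 × 0% = £0.00.
Line 2 (9471.31.19, Velia, 3,982 kg, £421,415.06):
Base rate for 9471.31.19 is 24.5%.
Origin Velia qualifies under the Fenova–Velia agreement and 9471.31.19 is covered: preferential rate 20.5% applies instead.
The additional-duty order on 9471.31.19 targets Raveth, not Velia; it does not apply.
Duty = £421,415.06 × 20.5% = £86,390.09.
Line 3 (3176.90.67, Raveth, 1,608 kg, £256,331.28):
Base rate for 3176.90.67 is 28.5%.
3176.90.67 has an FTA preferential rate, but origin Raveth is not Velia; base rate stands.
Additional duty on 3176.90.67 from Raveth: +35.5%. Applied ad valorem rate: 28.5% + 35.5% = 64%.
Duty = £256,331.28 × 64% = £164,052.02.
Line 4 (4313.44.25, Zoresta, 2,447 units, £27,797.92):
Base rate for 4313.44.25 is 3.5% + £1.65/unit.
Duty = £27,797.92 × 3.5% + 2,447 × £1.65 = £5,010.48.
Total = £0.00 + £86,390.09 + £164,052.02 + £5,010.48 = £255,452.59.

£255,452.59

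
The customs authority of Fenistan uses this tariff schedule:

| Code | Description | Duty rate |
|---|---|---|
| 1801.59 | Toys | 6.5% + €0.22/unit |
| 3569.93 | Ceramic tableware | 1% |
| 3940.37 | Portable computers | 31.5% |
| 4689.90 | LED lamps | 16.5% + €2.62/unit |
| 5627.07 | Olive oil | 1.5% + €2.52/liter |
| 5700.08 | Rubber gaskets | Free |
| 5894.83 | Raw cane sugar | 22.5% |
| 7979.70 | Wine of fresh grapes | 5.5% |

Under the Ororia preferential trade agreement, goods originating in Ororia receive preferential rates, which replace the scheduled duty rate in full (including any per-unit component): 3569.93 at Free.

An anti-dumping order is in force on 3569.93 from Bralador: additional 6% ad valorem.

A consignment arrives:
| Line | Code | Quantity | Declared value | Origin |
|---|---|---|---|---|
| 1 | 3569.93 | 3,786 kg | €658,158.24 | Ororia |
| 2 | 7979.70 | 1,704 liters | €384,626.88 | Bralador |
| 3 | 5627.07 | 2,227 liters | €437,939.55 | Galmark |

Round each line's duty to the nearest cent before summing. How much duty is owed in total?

€33,335.61

Line 1 (3569.93, Ororia, 3,786 kg, €658,158.24):
Base rate for 3569.93 is 1%.
Origin Ororia qualifies under the Fenistan–Ororia agreement and 3569.93 is covered: preferential rate Free applies instead.
The additional-duty order on 3569.93 targets Bralador, not Ororia; it does not apply.
Duty = €658,158.24 × 0% = €0.00.
Line 2 (7979.70, Bralador, 1,704 liters, €384,626.88):
Base rate for 7979.70 is 5.5%.
Duty = €384,626.88 × 5.5% = €21,154.48.
Line 3 (5627.07, Galmark, 2,227 liters, €437,939.55):
Base rate for 5627.07 is 1.5% + €2.52/liter.
Duty = €437,939.55 × 1.5% + 2,227 × €2.52 = €12,181.13.
Total = €0.00 + €21,154.48 + €12,181.13 = €33,335.61.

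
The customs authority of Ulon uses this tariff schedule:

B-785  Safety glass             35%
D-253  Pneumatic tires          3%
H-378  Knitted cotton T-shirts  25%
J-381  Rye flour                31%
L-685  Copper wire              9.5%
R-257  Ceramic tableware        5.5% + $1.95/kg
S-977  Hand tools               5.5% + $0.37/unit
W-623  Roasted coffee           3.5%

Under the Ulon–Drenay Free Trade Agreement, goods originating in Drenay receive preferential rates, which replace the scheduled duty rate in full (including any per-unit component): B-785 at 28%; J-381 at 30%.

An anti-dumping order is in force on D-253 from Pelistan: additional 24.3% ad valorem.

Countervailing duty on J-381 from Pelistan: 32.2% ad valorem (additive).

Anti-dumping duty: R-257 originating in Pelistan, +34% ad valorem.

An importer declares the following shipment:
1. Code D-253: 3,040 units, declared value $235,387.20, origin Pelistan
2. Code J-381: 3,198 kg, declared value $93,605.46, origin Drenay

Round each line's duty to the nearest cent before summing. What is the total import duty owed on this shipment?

Line 1 (D-253, Pelistan, 3,040 units, $235,387.20):
Base rate for D-253 is 3%.
Additional duty on D-253 from Pelistan: +24.3%. Applied ad valorem rate: 3% + 24.3% = 27.3%.
Duty = $235,387.20 × 27.3% = $64,260.71.
Line 2 (J-381, Drenay, 3,198 kg, $93,605.46):
Base rate for J-381 is 31%.
Origin Drenay qualifies under the Ulon–Drenay agreement and J-381 is covered: preferential rate 30% applies instead.
The additional-duty order on J-381 targets Pelistan, not Drenay; it does not apply.
Duty = $93,605.46 × 30% = $28,081.64.
Total = $64,260.71 + $28,081.64 = $92,342.35.

$92,342.35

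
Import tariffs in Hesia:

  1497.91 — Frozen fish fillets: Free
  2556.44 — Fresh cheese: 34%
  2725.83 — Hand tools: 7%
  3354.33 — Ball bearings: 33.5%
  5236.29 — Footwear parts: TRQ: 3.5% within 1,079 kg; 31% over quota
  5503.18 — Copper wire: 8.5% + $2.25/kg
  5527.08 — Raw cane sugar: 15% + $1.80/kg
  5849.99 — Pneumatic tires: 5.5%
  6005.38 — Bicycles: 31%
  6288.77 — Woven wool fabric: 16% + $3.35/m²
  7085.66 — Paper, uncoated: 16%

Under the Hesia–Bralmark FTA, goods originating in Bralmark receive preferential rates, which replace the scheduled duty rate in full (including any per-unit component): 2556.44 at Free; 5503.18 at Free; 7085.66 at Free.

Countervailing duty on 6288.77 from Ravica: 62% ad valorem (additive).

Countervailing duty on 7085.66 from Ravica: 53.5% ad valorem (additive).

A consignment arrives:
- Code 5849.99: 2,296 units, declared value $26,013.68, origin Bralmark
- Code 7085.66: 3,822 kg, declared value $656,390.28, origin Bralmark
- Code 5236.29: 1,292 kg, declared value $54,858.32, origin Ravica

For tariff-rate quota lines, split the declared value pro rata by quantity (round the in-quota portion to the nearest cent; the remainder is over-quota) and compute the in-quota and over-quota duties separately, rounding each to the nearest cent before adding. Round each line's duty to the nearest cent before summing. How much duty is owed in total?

$5,837.88

Line 1 (5849.99, Bralmark, 2,296 units, $26,013.68):
Base rate for 5849.99 is 5.5%.
Origin Bralmark is the FTA partner but 5849.99 is not on the preference list; base rate stands.
Duty = $26,013.68 × 5.5% = $1,430.75.
Line 2 (7085.66, Bralmark, 3,822 kg, $656,390.28):
Base rate for 7085.66 is 16%.
Origin Bralmark qualifies under the Hesia–Bralmark agreement and 7085.66 is covered: preferential rate Free applies instead.
The additional-duty order on 7085.66 targets Ravica, not Bralmark; it does not apply.
Duty = $656,390.28 × 0% = $0.00.
Line 3 (5236.29, Ravica, 1,292 kg, $54,858.32):
Code 5236.29 is under a tariff-rate quota (threshold 1,079 kg). In-quota: 1,079 kg at 3.5%; over-quota: 213 kg at 31%.
Pro-rata value split: in-quota = $54,858.32 × 1,079/1,292 = $45,814.34; over-quota = $54,858.32 − $45,814.34 = $9,043.98.
In-quota duty = $45,814.34 × 3.5% = $1,603.50. Over-quota duty = $9,043.98 × 31% = $2,803.63.
Line duty = $1,603.50 + $2,803.63 = $4,407.13.
Total = $1,430.75 + $0.00 + $4,407.13 = $5,837.88.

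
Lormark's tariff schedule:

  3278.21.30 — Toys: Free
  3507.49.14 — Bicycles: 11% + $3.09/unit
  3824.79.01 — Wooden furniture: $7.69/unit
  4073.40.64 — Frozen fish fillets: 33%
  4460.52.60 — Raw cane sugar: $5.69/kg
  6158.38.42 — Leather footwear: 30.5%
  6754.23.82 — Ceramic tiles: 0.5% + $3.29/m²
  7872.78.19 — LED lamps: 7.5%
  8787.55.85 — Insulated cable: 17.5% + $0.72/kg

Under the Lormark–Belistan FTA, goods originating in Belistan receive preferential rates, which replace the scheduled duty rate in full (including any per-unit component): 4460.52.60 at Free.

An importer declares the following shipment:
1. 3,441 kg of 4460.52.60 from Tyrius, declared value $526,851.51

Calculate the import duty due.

Line 1 (4460.52.60, Tyrius, 3,441 kg, $526,851.51):
Base rate for 4460.52.60 is $5.69/kg.
4460.52.60 has an FTA preferential rate, but origin Tyrius is not Belistan; base rate stands.
Duty = 3,441 × $5.69 = $19,579.29.

$19,579.29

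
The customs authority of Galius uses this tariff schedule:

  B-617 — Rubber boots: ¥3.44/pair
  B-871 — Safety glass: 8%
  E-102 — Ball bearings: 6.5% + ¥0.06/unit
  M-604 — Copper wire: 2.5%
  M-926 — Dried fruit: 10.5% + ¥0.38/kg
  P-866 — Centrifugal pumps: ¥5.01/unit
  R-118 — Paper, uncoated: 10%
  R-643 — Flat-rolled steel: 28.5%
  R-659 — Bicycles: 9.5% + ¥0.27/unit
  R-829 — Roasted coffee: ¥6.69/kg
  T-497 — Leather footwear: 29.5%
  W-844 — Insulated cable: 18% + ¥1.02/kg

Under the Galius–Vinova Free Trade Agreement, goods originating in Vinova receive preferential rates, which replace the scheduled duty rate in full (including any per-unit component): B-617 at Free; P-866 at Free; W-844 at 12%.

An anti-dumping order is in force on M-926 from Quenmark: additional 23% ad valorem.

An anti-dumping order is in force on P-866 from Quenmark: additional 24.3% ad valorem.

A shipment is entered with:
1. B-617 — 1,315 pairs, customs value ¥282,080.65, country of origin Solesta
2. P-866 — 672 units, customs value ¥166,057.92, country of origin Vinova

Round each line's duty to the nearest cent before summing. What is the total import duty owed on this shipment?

Line 1 (B-617, Solesta, 1,315 pairs, ¥282,080.65):
Base rate for B-617 is ¥3.44/pair.
B-617 has an FTA preferential rate, but origin Solesta is not Vinova; base rate stands.
Duty = 1,315 × ¥3.44 = ¥4,523.60.
Line 2 (P-866, Vinova, 672 units, ¥166,057.92):
Base rate for P-866 is ¥5.01/unit.
Origin Vinova qualifies under the Galius–Vinova agreement and P-866 is covered: preferential rate Free applies instead.
The additional-duty order on P-866 targets Quenmark, not Vinova; it does not apply.
Duty = ¥166,057.92 × 0% = ¥0.00.
Total = ¥4,523.60 + ¥0.00 = ¥4,523.60.

¥4,523.60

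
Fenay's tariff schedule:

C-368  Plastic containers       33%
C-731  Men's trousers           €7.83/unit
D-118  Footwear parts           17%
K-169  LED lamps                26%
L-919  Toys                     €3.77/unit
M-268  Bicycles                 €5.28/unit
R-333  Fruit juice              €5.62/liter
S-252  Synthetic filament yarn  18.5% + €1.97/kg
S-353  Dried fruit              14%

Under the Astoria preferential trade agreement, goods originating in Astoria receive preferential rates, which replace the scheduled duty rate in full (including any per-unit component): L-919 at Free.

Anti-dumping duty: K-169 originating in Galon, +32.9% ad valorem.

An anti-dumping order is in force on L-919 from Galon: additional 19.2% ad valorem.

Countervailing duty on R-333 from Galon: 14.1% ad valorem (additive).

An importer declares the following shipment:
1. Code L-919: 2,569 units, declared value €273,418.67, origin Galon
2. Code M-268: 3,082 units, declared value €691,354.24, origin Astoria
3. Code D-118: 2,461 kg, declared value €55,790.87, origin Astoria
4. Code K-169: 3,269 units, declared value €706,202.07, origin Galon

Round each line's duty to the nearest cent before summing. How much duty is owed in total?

€503,891.94

Line 1 (L-919, Galon, 2,569 units, €273,418.67):
Base rate for L-919 is €3.77/unit.
L-919 has an FTA preferential rate, but origin Galon is not Astoria; base rate stands.
Additional duty on L-919 from Galon: +19.2% ad valorem. Applied ad valorem rate = 19.2%.
Duty = €273,418.67 × 19.2% + 2,569 × €3.77 = €62,181.51.
Line 2 (M-268, Astoria, 3,082 units, €691,354.24):
Base rate for M-268 is €5.28/unit.
Origin Astoria is the FTA partner but M-268 is not on the preference list; base rate stands.
Duty = 3,082 × €5.28 = €16,272.96.
Line 3 (D-118, Astoria, 2,461 kg, €55,790.87):
Base rate for D-118 is 17%.
Origin Astoria is the FTA partner but D-118 is not on the preference list; base rate stands.
Duty = €55,790.87 × 17% = €9,484.45.
Line 4 (K-169, Galon, 3,269 units, €706,202.07):
Base rate for K-169 is 26%.
Additional duty on K-169 from Galon: +32.9%. Applied ad valorem rate: 26% + 32.9% = 58.9%.
Duty = €706,202.07 × 58.9% = €415,953.02.
Total = €62,181.51 + €16,272.96 + €9,484.45 + €415,953.02 = €503,891.94.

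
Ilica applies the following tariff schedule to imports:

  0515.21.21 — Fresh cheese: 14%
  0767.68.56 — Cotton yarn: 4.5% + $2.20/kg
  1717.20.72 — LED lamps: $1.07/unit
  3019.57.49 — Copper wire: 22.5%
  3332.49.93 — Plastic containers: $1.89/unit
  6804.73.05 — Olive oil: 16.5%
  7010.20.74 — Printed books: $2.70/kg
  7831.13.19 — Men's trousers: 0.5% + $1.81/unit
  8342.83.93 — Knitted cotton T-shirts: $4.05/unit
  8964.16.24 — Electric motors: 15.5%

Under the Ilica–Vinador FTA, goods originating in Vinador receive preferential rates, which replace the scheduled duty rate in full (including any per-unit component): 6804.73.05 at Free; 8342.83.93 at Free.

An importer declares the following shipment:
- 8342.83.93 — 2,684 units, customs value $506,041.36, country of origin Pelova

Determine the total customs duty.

Line 1 (8342.83.93, Pelova, 2,684 units, $506,041.36):
Base rate for 8342.83.93 is $4.05/unit.
8342.83.93 has an FTA preferential rate, but origin Pelova is not Vinador; base rate stands.
Duty = 2,684 × $4.05 = $10,870.20.

$10,870.20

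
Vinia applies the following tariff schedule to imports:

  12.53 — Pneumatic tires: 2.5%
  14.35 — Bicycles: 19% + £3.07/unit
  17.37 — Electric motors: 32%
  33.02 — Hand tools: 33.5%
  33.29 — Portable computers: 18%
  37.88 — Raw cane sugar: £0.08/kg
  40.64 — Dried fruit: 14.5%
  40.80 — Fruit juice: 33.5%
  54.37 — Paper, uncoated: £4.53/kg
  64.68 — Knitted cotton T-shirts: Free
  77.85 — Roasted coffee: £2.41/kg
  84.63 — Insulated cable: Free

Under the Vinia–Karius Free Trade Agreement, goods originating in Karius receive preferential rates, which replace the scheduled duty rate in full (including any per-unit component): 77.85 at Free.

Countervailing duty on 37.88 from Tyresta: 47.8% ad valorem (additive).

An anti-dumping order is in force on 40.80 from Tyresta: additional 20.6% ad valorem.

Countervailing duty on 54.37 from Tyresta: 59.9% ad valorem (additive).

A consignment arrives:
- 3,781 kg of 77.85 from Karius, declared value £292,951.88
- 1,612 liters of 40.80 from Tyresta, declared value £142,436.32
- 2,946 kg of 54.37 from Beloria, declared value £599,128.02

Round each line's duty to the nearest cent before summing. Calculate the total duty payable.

Line 1 (77.85, Karius, 3,781 kg, £292,951.88):
Base rate for 77.85 is £2.41/kg.
Origin Karius qualifies under the Vinia–Karius agreement and 77.85 is covered: preferential rate Free applies instead.
Duty = £292,951.88 × 0% = £0.00.
Line 2 (40.80, Tyresta, 1,612 liters, £142,436.32):
Base rate for 40.80 is 33.5%.
Additional duty on 40.80 from Tyresta: +20.6%. Applied ad valorem rate: 33.5% + 20.6% = 54.1%.
Duty = £142,436.32 × 54.1% = £77,058.05.
Line 3 (54.37, Beloria, 2,946 kg, £599,128.02):
Base rate for 54.37 is £4.53/kg.
The additional-duty order on 54.37 targets Tyresta, not Beloria; it does not apply.
Duty = 2,946 × £4.53 = £13,345.38.
Total = £0.00 + £77,058.05 + £13,345.38 = £90,403.43.

£90,403.43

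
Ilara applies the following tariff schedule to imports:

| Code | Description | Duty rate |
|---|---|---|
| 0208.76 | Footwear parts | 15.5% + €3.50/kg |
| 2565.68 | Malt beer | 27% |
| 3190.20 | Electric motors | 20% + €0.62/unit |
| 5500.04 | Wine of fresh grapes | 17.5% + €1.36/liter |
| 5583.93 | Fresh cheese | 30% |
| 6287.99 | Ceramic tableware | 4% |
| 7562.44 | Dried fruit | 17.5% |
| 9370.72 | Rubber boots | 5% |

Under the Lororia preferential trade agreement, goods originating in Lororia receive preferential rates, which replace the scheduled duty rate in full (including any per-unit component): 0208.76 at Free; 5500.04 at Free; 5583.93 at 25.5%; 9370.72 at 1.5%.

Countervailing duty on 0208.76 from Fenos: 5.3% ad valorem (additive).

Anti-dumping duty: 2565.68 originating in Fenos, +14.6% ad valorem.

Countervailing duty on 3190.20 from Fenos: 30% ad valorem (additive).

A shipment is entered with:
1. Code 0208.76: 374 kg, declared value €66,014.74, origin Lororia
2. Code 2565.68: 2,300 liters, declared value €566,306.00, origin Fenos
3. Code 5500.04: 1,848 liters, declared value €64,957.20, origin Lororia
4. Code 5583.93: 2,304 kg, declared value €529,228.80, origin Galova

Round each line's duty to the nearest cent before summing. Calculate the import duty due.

Line 1 (0208.76, Lororia, 374 kg, €66,014.74):
Base rate for 0208.76 is 15.5% + €3.50/kg.
Origin Lororia qualifies under the Ilara–Lororia agreement and 0208.76 is covered: preferential rate Free applies instead.
The additional-duty order on 0208.76 targets Fenos, not Lororia; it does not apply.
Duty = €66,014.74 × 0% = €0.00.
Line 2 (2565.68, Fenos, 2,300 liters, €566,306.00):
Base rate for 2565.68 is 27%.
Additional duty on 2565.68 from Fenos: +14.6%. Applied ad valorem rate: 27% + 14.6% = 41.6%.
Duty = €566,306.00 × 41.6% = €235,583.30.
Line 3 (5500.04, Lororia, 1,848 liters, €64,957.20):
Base rate for 5500.04 is 17.5% + €1.36/liter.
Origin Lororia qualifies under the Ilara–Lororia agreement and 5500.04 is covered: preferential rate Free applies instead.
Duty = €64,957.20 × 0% = €0.00.
Line 4 (5583.93, Galova, 2,304 kg, €529,228.80):
Base rate for 5583.93 is 30%.
5583.93 has an FTA preferential rate, but origin Galova is not Lororia; base rate stands.
Duty = €529,228.80 × 30% = €158,768.64.
Total = €0.00 + €235,583.30 + €0.00 + €158,768.64 = €394,351.94.

€394,351.94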